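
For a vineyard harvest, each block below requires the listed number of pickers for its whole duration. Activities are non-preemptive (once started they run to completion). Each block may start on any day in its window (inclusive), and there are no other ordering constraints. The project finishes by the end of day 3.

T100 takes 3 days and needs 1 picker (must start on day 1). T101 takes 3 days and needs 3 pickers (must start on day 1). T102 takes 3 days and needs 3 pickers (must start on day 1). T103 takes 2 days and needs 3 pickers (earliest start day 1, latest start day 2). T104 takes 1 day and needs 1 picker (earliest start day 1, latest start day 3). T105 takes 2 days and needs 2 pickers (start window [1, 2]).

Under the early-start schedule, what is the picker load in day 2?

At early start, day 2 has: T100, T101, T102, T103, T105.
Demand: 1 + 3 + 3 + 3 + 2 = 12.

12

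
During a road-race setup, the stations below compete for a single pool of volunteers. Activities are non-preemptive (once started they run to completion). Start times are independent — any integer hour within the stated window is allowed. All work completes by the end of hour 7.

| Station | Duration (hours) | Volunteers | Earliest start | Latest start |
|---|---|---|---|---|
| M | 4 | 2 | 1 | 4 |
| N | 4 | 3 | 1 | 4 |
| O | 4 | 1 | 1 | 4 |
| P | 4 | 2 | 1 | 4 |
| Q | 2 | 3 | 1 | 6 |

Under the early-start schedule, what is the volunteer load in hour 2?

At early start, hour 2 has: M, N, O, P, Q.
Demand: 2 + 3 + 1 + 2 + 3 = 11.

11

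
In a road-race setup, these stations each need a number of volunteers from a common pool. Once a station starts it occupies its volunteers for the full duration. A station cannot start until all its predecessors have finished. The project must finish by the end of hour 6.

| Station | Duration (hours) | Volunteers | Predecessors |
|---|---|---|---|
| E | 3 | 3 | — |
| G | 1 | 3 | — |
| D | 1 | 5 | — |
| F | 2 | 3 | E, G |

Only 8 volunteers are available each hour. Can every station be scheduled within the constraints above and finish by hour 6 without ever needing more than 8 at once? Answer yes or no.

yes

Schedule E@1, G@1, D@4, F@5: h1:6  h2:3  h3:3  h4:5  h5:3  h6:3 — peak 6 ≤ 8.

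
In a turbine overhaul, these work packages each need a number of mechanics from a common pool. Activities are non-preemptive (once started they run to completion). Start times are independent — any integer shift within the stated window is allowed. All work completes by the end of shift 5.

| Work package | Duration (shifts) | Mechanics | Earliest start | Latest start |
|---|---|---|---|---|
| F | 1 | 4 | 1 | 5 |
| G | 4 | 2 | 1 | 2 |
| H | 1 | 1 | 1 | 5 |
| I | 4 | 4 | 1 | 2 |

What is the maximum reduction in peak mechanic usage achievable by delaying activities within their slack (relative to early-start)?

Early-start peak: s1:11  s2:6  s3:6  s4:6  s5:0 ⇒ 11.
Leveled (F@1, G@1, H@5, I@2): s1:6  s2:6  s3:6  s4:6  s5:5 ⇒ 6.
Reduction 11 − 6 = 5.

5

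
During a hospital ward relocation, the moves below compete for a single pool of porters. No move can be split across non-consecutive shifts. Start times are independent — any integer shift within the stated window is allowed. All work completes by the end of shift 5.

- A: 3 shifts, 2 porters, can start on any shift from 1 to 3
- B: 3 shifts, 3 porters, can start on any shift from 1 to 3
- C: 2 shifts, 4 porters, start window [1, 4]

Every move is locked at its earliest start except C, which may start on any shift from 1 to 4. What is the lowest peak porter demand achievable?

5

C@1: s1:9  s2:9  s3:5  s4:0  s5:0 → peak 9
C@2: s1:5  s2:9  s3:9  s4:0  s5:0 → peak 9
C@3: s1:5  s2:5  s3:9  s4:4  s5:0 → peak 9
C@4: s1:5  s2:5  s3:5  s4:4  s5:4 → peak 5
Best is C@4, peak 5.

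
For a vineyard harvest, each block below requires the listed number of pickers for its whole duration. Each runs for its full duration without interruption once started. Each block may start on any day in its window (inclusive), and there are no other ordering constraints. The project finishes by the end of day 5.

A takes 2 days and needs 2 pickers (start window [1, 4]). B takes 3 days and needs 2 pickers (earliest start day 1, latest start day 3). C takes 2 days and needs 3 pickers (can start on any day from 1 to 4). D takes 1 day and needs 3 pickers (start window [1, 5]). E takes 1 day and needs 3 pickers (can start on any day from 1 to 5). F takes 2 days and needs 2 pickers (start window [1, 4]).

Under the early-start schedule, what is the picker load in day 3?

2

At early start, day 3 has: B.
Demand: 2 = 2.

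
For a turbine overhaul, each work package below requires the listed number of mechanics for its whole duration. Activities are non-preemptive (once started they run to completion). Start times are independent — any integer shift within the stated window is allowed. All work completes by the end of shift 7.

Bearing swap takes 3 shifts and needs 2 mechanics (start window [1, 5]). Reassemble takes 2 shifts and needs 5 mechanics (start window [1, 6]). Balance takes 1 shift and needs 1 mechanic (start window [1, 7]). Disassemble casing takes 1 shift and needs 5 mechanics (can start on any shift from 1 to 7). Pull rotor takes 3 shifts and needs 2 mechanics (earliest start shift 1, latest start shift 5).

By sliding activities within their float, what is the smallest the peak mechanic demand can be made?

Early-start (Bearing swap@1, Reassemble@1, Balance@1, Disassemble casing@1, Pull rotor@1) gives peak 15: s1:15  s2:9  s3:4  s4:0  s5:0  s6:0  s7:0.
Shift Reassemble→4, Disassemble casing→6.
Schedule Bearing swap@1, Reassemble@4, Balance@1, Disassemble casing@6, Pull rotor@1: s1:5  s2:4  s3:4  s4:5  s5:5  s6:5  s7:0 — peak 5.

5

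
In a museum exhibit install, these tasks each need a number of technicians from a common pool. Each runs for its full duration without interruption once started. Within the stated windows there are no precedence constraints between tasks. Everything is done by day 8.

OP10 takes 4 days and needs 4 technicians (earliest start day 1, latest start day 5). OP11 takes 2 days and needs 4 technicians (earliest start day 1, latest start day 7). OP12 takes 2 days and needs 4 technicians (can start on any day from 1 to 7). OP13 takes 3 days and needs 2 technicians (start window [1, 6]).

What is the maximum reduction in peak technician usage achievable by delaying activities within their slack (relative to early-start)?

Early-start peak: d1:14  d2:14  d3:6  d4:4  d5:0  d6:0  d7:0  d8:0 ⇒ 14.
Leveled (OP10@1, OP11@5, OP12@7, OP13@1): d1:6  d2:6  d3:6  d4:4  d5:4  d6:4  d7:4  d8:4 ⇒ 6.
Reduction 14 − 6 = 8.

8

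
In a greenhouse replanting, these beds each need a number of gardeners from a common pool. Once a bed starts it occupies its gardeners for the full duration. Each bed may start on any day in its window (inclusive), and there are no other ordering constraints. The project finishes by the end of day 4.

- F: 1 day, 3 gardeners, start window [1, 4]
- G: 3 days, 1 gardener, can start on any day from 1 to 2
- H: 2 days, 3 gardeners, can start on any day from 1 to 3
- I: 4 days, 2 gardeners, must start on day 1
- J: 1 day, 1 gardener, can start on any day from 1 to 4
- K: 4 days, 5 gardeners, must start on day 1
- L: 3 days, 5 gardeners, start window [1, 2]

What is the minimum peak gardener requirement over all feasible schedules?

16

Early-start (F@1, G@1, H@1, I@1, J@1, K@1, L@1) gives peak 20: d1:20  d2:16  d3:13  d4:7.
Shift L→2.
Schedule F@1, G@1, H@1, I@1, J@1, K@1, L@2: d1:15  d2:16  d3:13  d4:12 — peak 16.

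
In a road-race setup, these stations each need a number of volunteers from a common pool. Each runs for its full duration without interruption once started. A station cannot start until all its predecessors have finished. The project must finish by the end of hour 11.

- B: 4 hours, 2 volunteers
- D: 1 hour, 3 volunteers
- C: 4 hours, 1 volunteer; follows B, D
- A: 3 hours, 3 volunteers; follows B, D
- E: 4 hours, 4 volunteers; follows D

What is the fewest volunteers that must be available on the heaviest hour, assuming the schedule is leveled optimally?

5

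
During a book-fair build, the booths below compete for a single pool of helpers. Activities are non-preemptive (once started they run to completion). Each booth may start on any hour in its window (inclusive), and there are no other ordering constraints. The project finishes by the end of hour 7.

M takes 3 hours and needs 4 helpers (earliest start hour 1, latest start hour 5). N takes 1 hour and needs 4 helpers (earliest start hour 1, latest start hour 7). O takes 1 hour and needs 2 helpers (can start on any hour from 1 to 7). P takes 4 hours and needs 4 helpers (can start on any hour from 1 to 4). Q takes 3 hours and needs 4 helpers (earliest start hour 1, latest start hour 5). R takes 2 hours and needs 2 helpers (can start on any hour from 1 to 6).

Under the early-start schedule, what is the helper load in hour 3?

At early start, hour 3 has: M, P, Q.
Demand: 4 + 4 + 4 = 12.

12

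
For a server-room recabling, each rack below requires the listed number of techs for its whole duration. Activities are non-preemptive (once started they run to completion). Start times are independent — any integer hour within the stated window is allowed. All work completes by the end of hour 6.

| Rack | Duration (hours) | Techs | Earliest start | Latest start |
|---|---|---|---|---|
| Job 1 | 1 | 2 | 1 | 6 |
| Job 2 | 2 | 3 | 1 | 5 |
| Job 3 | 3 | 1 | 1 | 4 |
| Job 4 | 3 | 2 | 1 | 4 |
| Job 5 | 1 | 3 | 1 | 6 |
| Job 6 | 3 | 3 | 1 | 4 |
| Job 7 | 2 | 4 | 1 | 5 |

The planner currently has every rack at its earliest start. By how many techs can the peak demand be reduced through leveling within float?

Early-start peak: h1:18  h2:13  h3:6  h4:0  h5:0  h6:0 ⇒ 18.
Leveled (Job 1@1, Job 2@1, Job 3@1, Job 4@2, Job 5@3, Job 6@4, Job 7@5): h1:6  h2:6  h3:6  h4:5  h5:7  h6:7 ⇒ 7.
Reduction 18 − 7 = 11.

11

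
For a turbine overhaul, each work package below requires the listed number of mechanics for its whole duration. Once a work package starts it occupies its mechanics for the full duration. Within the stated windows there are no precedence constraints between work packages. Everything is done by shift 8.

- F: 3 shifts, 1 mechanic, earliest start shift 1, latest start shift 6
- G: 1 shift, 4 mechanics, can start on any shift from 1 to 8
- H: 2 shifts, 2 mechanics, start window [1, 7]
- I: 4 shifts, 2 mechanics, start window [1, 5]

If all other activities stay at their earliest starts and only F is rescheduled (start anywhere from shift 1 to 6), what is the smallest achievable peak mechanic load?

8

F@1: s1:9  s2:5  s3:3  s4:2  s5:0  s6:0  s7:0  s8:0 → peak 9
F@2: s1:8  s2:5  s3:3  s4:3  s5:0  s6:0  s7:0  s8:0 → peak 8
F@3: s1:8  s2:4  s3:3  s4:3  s5:1  s6:0  s7:0  s8:0 → peak 8
F@4: s1:8  s2:4  s3:2  s4:3  s5:1  s6:1  s7:0  s8:0 → peak 8
F@5: s1:8  s2:4  s3:2  s4:2  s5:1  s6:1  s7:1  s8:0 → peak 8
F@6: s1:8  s2:4  s3:2  s4:2  s5:0  s6:1  s7:1  s8:1 → peak 8
Best is F@2, peak 8.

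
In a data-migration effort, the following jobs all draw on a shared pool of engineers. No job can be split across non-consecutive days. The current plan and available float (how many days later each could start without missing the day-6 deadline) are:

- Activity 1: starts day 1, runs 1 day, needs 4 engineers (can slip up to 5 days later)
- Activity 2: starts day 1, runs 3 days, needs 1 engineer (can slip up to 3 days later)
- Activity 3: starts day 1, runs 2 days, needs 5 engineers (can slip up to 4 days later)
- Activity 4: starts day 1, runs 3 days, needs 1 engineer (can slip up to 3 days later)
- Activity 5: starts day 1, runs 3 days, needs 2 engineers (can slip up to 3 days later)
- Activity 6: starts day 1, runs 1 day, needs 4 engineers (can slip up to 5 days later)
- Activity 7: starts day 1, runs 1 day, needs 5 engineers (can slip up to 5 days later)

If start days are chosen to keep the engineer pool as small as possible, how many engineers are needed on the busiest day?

7

Early-start (Activity 1@1, Activity 2@1, Activity 3@1, Activity 4@1, Activity 5@1, Activity 6@1, Activity 7@1) gives peak 22: d1:22  d2:9  d3:4  d4:0  d5:0  d6:0.
Shift Activity 3→2, Activity 5→4, Activity 6→4, Activity 7→5.
Schedule Activity 1@1, Activity 2@1, Activity 3@2, Activity 4@1, Activity 5@4, Activity 6@4, Activity 7@5: d1:6  d2:7  d3:7  d4:6  d5:7  d6:2 — peak 7.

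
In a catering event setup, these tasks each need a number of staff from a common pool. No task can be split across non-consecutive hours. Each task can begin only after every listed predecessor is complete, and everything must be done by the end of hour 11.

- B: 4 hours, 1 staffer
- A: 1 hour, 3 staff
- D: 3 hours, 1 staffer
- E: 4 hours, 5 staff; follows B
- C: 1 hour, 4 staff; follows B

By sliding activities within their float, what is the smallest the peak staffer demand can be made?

5

Early-start (B@1, A@1, D@1, E@5, C@5) gives peak 9: h1:5  h2:2  h3:2  h4:1  h5:9  h6:5  h7:5  h8:5  h9:0  h10:0  h11:0.
Shift C→9.
Schedule B@1, A@1, D@1, E@5, C@9: h1:5  h2:2  h3:2  h4:1  h5:5  h6:5  h7:5  h8:5  h9:4  h10:0  h11:0 — peak 5.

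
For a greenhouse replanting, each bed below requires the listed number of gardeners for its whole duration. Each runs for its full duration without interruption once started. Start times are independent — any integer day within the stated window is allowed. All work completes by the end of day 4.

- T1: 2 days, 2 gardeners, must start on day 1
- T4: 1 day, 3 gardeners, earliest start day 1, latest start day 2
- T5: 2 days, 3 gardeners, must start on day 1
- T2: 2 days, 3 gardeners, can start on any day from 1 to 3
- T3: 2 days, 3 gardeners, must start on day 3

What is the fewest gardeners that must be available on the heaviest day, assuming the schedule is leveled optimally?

Early-start (T1@1, T4@1, T5@1, T2@1, T3@3) gives peak 11: d1:11  d2:8  d3:3  d4:3.
Shift T2→2.
Schedule T1@1, T4@1, T5@1, T2@2, T3@3: d1:8  d2:8  d3:6  d4:3 — peak 8.
No arrangement of the 6 feasible schedules does better.

8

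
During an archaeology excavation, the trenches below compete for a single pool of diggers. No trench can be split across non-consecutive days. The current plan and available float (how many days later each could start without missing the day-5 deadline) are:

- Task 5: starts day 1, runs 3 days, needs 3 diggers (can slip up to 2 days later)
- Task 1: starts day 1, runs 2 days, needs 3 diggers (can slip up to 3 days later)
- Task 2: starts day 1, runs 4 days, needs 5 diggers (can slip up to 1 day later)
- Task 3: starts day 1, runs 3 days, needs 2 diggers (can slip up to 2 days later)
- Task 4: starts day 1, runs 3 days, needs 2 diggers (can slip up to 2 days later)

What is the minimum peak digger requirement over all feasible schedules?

Early-start (Task 5@1, Task 1@1, Task 2@1, Task 3@1, Task 4@1) gives peak 15: d1:15  d2:15  d3:12  d4:5  d5:0.
Shift Task 3→3, Task 4→3.
Schedule Task 5@1, Task 1@1, Task 2@1, Task 3@3, Task 4@3: d1:11  d2:11  d3:12  d4:9  d5:4 — peak 12.

12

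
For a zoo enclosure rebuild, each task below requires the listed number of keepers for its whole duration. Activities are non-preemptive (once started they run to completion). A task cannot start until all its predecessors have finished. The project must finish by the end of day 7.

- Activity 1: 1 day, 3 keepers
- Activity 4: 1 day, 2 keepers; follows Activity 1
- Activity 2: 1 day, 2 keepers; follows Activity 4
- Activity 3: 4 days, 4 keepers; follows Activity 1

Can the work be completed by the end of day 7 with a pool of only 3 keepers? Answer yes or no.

no

Total keeper-days = 23; over 7 days the average is 23/7 > 3, so some day must exceed 3.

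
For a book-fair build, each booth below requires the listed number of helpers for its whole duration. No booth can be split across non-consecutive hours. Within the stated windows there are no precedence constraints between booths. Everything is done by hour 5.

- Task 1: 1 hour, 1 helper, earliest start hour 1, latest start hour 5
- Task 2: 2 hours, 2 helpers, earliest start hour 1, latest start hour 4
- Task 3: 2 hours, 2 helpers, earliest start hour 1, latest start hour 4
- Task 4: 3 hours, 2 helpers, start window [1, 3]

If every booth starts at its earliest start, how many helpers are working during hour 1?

At early start, hour 1 has: Task 1, Task 2, Task 3, Task 4.
Demand: 1 + 2 + 2 + 2 = 7.

7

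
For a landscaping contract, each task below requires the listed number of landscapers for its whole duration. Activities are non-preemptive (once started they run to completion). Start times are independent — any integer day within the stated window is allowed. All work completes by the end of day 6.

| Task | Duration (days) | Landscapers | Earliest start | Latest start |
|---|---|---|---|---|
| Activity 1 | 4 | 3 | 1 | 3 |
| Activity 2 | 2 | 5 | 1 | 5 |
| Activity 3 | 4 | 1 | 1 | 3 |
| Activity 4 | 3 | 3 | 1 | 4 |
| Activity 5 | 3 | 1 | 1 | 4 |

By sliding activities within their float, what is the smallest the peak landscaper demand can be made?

Early-start (Activity 1@1, Activity 2@1, Activity 3@1, Activity 4@1, Activity 5@1) gives peak 13: d1:13  d2:13  d3:8  d4:4  d5:0  d6:0.
Shift Activity 2→5, Activity 5→4.
Schedule Activity 1@1, Activity 2@5, Activity 3@1, Activity 4@1, Activity 5@4: d1:7  d2:7  d3:7  d4:5  d5:6  d6:6 — peak 7.
Total landscaper-days = 38 over 6 days ⇒ peak ≥ ⌈38/6⌉ = 7, so 7 is optimal.

7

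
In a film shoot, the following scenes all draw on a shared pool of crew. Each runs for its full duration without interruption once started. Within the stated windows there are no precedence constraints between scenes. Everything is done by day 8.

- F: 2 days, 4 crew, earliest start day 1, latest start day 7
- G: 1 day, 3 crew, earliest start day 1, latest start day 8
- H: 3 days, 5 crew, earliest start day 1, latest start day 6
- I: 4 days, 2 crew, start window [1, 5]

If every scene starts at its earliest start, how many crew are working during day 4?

2

At early start, day 4 has: I.
Demand: 2 = 2.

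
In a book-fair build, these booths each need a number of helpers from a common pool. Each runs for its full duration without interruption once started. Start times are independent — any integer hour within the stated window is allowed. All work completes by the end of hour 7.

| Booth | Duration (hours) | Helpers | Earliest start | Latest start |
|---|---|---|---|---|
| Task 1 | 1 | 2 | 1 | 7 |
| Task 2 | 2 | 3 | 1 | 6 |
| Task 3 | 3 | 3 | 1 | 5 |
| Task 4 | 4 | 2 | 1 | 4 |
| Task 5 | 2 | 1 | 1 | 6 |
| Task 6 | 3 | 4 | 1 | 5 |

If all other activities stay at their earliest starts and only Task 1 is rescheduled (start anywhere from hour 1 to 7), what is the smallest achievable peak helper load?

Task 1@1: h1:15  h2:13  h3:9  h4:2  h5:0  h6:0  h7:0 → peak 15
Task 1@2: h1:13  h2:15  h3:9  h4:2  h5:0  h6:0  h7:0 → peak 15
Task 1@3: h1:13  h2:13  h3:11  h4:2  h5:0  h6:0  h7:0 → peak 13
Task 1@4: h1:13  h2:13  h3:9  h4:4  h5:0  h6:0  h7:0 → peak 13
Task 1@5: h1:13  h2:13  h3:9  h4:2  h5:2  h6:0  h7:0 → peak 13
Task 1@6: h1:13  h2:13  h3:9  h4:2  h5:0  h6:2  h7:0 → peak 13
Task 1@7: h1:13  h2:13  h3:9  h4:2  h5:0  h6:0  h7:2 → peak 13
Best is Task 1@3, peak 13.

13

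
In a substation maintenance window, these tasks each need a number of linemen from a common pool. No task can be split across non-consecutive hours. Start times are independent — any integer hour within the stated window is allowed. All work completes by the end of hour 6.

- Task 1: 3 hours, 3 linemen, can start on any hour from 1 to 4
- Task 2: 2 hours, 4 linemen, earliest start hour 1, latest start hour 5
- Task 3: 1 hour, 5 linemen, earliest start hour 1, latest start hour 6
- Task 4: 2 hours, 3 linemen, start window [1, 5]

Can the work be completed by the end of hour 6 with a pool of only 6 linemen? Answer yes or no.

Schedule Task 1@1, Task 2@4, Task 3@6, Task 4@1: h1:6  h2:6  h3:3  h4:4  h5:4  h6:5 — peak 6 ≤ 6.

yes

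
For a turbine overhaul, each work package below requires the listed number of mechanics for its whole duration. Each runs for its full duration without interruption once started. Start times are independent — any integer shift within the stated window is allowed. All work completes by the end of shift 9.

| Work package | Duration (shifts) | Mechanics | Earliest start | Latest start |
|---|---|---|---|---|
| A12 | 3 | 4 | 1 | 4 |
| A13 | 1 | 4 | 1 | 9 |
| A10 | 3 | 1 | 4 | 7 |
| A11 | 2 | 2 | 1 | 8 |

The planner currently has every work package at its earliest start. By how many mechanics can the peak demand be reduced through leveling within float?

6

Early-start peak: s1:10  s2:6  s3:4  s4:1  s5:1  s6:1  s7:0  s8:0  s9:0 ⇒ 10.
Leveled (A12@1, A13@4, A10@5, A11@5): s1:4  s2:4  s3:4  s4:4  s5:3  s6:3  s7:1  s8:0  s9:0 ⇒ 4.
Reduction 10 − 4 = 6.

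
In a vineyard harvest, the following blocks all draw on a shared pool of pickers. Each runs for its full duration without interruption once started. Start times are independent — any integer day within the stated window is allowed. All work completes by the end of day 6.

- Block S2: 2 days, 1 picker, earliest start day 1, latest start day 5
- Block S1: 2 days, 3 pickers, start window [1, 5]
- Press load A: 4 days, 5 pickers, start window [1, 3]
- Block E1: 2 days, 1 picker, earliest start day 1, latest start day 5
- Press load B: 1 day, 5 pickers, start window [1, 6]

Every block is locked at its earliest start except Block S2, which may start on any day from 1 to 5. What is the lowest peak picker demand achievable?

Block S2@1: d1:15  d2:10  d3:5  d4:5  d5:0  d6:0 → peak 15
Block S2@2: d1:14  d2:10  d3:6  d4:5  d5:0  d6:0 → peak 14
Block S2@3: d1:14  d2:9  d3:6  d4:6  d5:0  d6:0 → peak 14
Block S2@4: d1:14  d2:9  d3:5  d4:6  d5:1  d6:0 → peak 14
Block S2@5: d1:14  d2:9  d3:5  d4:5  d5:1  d6:1 → peak 14
Best is Block S2@2, peak 14.

14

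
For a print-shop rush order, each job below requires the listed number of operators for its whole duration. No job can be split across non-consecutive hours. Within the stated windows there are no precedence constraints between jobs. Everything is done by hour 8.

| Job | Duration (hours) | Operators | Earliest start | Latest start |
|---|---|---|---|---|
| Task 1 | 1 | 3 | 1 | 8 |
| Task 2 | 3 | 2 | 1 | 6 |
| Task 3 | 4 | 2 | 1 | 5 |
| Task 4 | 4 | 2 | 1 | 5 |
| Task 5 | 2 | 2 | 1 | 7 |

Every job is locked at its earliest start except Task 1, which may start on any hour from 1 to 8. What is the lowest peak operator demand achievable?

8

Task 1@1: h1:11  h2:8  h3:6  h4:4  h5:0  h6:0  h7:0  h8:0 → peak 11
Task 1@2: h1:8  h2:11  h3:6  h4:4  h5:0  h6:0  h7:0  h8:0 → peak 11
Task 1@3: h1:8  h2:8  h3:9  h4:4  h5:0  h6:0  h7:0  h8:0 → peak 9
Task 1@4: h1:8  h2:8  h3:6  h4:7  h5:0  h6:0  h7:0  h8:0 → peak 8
Task 1@5: h1:8  h2:8  h3:6  h4:4  h5:3  h6:0  h7:0  h8:0 → peak 8
Task 1@6: h1:8  h2:8  h3:6  h4:4  h5:0  h6:3  h7:0  h8:0 → peak 8
Task 1@7: h1:8  h2:8  h3:6  h4:4  h5:0  h6:0  h7:3  h8:0 → peak 8
Task 1@8: h1:8  h2:8  h3:6  h4:4  h5:0  h6:0  h7:0  h8:3 → peak 8
Best is Task 1@4, peak 8.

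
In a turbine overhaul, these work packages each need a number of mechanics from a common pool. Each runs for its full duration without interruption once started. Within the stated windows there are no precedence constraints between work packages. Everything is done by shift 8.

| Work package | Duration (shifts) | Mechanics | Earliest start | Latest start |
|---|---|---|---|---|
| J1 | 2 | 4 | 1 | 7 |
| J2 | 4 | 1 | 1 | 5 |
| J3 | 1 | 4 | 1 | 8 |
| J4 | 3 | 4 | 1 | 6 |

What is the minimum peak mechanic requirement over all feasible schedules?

5

Early-start (J1@1, J2@1, J3@1, J4@1) gives peak 13: s1:13  s2:9  s3:5  s4:1  s5:0  s6:0  s7:0  s8:0.
Shift J3→3, J4→4.
Schedule J1@1, J2@1, J3@3, J4@4: s1:5  s2:5  s3:5  s4:5  s5:4  s6:4  s7:0  s8:0 — peak 5.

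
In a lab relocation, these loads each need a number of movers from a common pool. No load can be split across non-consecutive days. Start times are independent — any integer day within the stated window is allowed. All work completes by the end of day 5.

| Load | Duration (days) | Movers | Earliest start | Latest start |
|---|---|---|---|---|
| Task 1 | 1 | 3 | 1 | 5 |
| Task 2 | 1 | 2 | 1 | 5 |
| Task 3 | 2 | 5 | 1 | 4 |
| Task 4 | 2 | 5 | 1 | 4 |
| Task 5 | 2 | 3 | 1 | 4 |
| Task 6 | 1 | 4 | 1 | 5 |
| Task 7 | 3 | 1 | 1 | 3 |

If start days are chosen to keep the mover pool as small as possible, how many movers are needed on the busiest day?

8

Early-start (Task 1@1, Task 2@1, Task 3@1, Task 4@1, Task 5@1, Task 6@1, Task 7@1) gives peak 23: d1:23  d2:14  d3:1  d4:0  d5:0.
Shift Task 2→2, Task 3→2, Task 4→4, Task 5→4.
Schedule Task 1@1, Task 2@2, Task 3@2, Task 4@4, Task 5@4, Task 6@1, Task 7@1: d1:8  d2:8  d3:6  d4:8  d5:8 — peak 8.
Total mover-days = 38 over 5 days ⇒ peak ≥ ⌈38/5⌉ = 8, so 8 is optimal.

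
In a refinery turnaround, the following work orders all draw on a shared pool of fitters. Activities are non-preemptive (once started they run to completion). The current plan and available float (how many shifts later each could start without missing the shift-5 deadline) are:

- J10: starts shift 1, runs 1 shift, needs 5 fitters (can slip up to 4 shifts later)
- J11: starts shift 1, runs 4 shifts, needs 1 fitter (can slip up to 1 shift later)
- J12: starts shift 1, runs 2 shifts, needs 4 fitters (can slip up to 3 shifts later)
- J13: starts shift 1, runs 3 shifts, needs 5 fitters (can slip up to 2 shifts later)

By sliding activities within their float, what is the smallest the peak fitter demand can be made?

Early-start (J10@1, J11@1, J12@1, J13@1) gives peak 15: s1:15  s2:10  s3:6  s4:1  s5:0.
Shift J11→2, J13→3.
Schedule J10@1, J11@2, J12@1, J13@3: s1:9  s2:5  s3:6  s4:6  s5:6 — peak 9.

9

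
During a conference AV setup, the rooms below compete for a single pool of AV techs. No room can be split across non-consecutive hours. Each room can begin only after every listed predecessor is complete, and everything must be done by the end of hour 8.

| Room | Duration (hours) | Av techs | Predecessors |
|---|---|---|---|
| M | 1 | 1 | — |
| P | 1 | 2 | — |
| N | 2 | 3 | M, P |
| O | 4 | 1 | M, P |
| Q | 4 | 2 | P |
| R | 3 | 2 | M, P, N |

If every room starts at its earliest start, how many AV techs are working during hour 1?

3

At early start, hour 1 has: M, P.
Demand: 1 + 2 = 3.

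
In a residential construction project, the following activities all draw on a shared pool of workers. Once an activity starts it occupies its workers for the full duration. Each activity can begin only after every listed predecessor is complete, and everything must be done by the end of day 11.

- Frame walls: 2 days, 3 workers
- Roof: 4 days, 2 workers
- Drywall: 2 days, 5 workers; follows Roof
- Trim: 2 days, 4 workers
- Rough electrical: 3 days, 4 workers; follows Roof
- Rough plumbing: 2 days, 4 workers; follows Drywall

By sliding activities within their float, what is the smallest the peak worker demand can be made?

Early-start (Frame walls@1, Roof@1, Drywall@5, Trim@1, Rough electrical@5, Rough plumbing@7) gives peak 9: d1:9  d2:9  d3:2  d4:2  d5:9  d6:9  d7:8  d8:4  d9:0  d10:0  d11:0.
Shift Trim→3, Rough electrical→7, Rough plumbing→10.
Schedule Frame walls@1, Roof@1, Drywall@5, Trim@3, Rough electrical@7, Rough plumbing@10: d1:5  d2:5  d3:6  d4:6  d5:5  d6:5  d7:4  d8:4  d9:4  d10:4  d11:4 — peak 6.

6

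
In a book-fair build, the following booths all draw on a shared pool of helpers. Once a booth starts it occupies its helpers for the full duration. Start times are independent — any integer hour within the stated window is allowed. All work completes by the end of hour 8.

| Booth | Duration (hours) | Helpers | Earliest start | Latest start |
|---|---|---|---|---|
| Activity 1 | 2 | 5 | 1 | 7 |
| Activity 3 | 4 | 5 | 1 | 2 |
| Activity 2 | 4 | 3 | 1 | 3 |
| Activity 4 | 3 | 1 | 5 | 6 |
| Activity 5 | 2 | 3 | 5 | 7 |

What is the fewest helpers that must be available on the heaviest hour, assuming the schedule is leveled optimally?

8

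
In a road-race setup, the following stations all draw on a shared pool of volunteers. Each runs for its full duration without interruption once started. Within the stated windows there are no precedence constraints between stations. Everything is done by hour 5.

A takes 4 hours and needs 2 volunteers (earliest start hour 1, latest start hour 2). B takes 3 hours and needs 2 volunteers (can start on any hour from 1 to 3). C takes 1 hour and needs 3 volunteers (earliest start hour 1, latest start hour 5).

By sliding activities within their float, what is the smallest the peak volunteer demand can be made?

4

Early-start (A@1, B@1, C@1) gives peak 7: h1:7  h2:4  h3:4  h4:2  h5:0.
Shift C→5.
Schedule A@1, B@1, C@5: h1:4  h2:4  h3:4  h4:2  h5:3 — peak 4.
Total volunteer-hours = 17 over 5 hours ⇒ peak ≥ ⌈17/5⌉ = 4, so 4 is optimal.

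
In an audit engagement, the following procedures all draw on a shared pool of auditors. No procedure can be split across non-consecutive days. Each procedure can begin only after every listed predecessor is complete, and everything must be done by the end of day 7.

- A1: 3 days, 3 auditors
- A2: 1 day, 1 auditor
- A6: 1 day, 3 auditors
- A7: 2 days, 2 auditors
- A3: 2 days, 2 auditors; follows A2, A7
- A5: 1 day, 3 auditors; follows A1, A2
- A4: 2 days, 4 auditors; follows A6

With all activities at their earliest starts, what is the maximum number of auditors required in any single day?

Early-start schedule: A1@1, A2@1, A6@1, A7@1, A3@3, A5@4, A4@2.
Load per day: day 1: 9, day 2: 9, day 3: 9, day 4: 5, day 5: 0, day 6: 0, day 7: 0.
Peak is 9.

9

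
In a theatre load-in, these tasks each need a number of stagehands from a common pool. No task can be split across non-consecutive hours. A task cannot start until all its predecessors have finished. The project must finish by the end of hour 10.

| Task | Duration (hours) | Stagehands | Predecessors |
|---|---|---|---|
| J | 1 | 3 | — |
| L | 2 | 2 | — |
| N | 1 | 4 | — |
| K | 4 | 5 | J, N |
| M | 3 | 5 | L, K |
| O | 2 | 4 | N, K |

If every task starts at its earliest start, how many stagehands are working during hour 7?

At early start, hour 7 has: M, O.
Demand: 5 + 4 = 9.

9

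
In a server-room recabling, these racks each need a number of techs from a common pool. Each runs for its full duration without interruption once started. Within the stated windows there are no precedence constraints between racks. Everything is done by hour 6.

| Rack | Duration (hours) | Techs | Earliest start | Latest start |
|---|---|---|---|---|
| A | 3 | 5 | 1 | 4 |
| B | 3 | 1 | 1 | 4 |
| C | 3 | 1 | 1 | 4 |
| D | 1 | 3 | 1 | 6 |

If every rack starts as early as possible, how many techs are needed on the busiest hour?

10

Early-start schedule: A@1, B@1, C@1, D@1.
Load per hour: hour 1: 10, hour 2: 7, hour 3: 7, hour 4: 0, hour 5: 0, hour 6: 0.
Peak is 10.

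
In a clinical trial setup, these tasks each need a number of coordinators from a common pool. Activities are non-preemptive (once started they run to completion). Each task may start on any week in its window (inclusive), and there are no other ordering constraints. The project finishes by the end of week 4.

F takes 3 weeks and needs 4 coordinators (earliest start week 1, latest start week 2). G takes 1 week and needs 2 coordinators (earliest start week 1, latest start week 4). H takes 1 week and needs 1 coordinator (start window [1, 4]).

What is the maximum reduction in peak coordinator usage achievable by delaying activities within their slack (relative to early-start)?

Early-start peak: w1:7  w2:4  w3:4  w4:0 ⇒ 7.
Leveled (F@1, G@4, H@4): w1:4  w2:4  w3:4  w4:3 ⇒ 4.
Reduction 7 − 4 = 3.

3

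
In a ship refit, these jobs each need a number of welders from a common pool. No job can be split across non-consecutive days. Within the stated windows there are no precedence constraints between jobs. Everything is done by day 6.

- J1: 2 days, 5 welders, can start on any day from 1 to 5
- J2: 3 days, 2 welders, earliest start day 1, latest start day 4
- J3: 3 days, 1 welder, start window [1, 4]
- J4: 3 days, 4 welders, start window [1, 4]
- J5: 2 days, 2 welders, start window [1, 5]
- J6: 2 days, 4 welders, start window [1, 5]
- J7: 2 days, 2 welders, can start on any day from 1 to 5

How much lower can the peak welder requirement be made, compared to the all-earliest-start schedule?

Early-start peak: d1:20  d2:20  d3:7  d4:0  d5:0  d6:0 ⇒ 20.
Leveled (J1@1, J2@1, J3@1, J4@4, J5@3, J6@5, J7@3): d1:8  d2:8  d3:7  d4:8  d5:8  d6:8 ⇒ 8.
Reduction 20 − 8 = 12.

12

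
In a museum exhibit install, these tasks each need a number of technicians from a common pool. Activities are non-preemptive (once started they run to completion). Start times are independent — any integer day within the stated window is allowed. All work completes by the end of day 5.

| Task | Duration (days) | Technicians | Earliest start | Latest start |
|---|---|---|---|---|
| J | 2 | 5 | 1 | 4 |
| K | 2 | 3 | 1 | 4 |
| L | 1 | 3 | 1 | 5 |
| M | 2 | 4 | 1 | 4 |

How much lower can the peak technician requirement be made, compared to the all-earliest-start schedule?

Early-start peak: d1:15  d2:12  d3:0  d4:0  d5:0 ⇒ 15.
Leveled (J@1, K@3, L@3, M@4): d1:5  d2:5  d3:6  d4:7  d5:4 ⇒ 7.
Reduction 15 − 7 = 8.

8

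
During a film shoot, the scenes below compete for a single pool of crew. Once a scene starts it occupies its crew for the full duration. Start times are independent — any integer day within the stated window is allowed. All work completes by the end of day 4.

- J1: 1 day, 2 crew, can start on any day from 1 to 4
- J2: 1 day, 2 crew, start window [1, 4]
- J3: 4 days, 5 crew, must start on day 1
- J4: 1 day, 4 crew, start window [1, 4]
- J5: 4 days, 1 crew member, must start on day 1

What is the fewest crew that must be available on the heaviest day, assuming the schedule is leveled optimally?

10

Early-start (J1@1, J2@1, J3@1, J4@1, J5@1) gives peak 14: d1:14  d2:6  d3:6  d4:6.
Shift J4→2.
Schedule J1@1, J2@1, J3@1, J4@2, J5@1: d1:10  d2:10  d3:6  d4:6 — peak 10.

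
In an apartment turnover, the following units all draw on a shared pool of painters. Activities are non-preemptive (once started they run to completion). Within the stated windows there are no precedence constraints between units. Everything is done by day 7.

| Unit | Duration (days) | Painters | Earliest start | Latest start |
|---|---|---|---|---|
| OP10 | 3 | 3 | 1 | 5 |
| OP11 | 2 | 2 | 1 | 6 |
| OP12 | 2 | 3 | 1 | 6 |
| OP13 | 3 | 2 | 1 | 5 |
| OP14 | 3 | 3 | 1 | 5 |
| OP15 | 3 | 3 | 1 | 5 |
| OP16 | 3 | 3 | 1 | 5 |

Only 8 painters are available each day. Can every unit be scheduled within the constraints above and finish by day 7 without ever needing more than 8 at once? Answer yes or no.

The minimum achievable peak is 9; 8 < 9, so no feasible schedule stays within the cap.

no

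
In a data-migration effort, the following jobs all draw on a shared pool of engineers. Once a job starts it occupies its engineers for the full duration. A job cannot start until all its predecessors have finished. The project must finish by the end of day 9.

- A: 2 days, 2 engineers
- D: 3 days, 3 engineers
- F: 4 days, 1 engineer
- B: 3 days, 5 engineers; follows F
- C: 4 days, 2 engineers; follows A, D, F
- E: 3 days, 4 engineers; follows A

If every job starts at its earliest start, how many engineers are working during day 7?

At early start, day 7 has: B, C.
Demand: 5 + 2 = 7.

7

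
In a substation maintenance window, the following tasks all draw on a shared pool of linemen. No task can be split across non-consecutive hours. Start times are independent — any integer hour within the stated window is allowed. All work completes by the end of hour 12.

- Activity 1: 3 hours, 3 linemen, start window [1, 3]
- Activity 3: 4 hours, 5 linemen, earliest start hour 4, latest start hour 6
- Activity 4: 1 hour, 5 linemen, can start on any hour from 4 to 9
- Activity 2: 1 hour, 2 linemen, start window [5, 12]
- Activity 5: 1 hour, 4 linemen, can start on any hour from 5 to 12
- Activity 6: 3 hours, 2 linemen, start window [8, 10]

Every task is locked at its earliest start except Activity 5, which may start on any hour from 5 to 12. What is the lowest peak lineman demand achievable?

Activity 5@5: h1:3  h2:3  h3:3  h4:10  h5:11  h6:5  h7:5  h8:2  h9:2  h10:2  h11:0  h12:0 → peak 11
Activity 5@6: h1:3  h2:3  h3:3  h4:10  h5:7  h6:9  h7:5  h8:2  h9:2  h10:2  h11:0  h12:0 → peak 10
Activity 5@7: h1:3  h2:3  h3:3  h4:10  h5:7  h6:5  h7:9  h8:2  h9:2  h10:2  h11:0  h12:0 → peak 10
Activity 5@8: h1:3  h2:3  h3:3  h4:10  h5:7  h6:5  h7:5  h8:6  h9:2  h10:2  h11:0  h12:0 → peak 10
Activity 5@9: h1:3  h2:3  h3:3  h4:10  h5:7  h6:5  h7:5  h8:2  h9:6  h10:2  h11:0  h12:0 → peak 10
Activity 5@10: h1:3  h2:3  h3:3  h4:10  h5:7  h6:5  h7:5  h8:2  h9:2  h10:6  h11:0  h12:0 → peak 10
Activity 5@11: h1:3  h2:3  h3:3  h4:10  h5:7  h6:5  h7:5  h8:2  h9:2  h10:2  h11:4  h12:0 → peak 10
Activity 5@12: h1:3  h2:3  h3:3  h4:10  h5:7  h6:5  h7:5  h8:2  h9:2  h10:2  h11:0  h12:4 → peak 10
Best is Activity 5@6, peak 10.

10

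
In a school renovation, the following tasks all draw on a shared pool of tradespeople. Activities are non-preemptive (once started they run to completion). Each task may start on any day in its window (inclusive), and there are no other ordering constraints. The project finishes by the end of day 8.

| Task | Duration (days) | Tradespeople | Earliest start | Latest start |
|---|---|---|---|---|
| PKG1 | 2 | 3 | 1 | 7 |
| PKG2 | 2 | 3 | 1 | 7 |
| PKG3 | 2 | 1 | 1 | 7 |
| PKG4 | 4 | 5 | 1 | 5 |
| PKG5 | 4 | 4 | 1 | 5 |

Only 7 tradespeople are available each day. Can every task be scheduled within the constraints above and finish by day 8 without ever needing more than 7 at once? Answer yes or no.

yes

Schedule PKG1@1, PKG2@3, PKG3@5, PKG4@5, PKG5@1: d1:7  d2:7  d3:7  d4:7  d5:6  d6:6  d7:5  d8:5 — peak 7 ≤ 7.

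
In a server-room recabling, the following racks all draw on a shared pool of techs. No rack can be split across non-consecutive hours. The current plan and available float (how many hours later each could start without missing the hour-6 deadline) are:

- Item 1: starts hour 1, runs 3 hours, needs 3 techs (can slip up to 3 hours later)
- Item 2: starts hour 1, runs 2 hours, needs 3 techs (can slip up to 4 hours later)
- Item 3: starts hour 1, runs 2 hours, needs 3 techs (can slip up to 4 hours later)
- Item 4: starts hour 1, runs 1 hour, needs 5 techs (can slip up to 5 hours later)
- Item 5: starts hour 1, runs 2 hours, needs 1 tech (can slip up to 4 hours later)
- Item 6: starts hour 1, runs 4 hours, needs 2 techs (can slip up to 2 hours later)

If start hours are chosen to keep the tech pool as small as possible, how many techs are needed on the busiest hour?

7

Early-start (Item 1@1, Item 2@1, Item 3@1, Item 4@1, Item 5@1, Item 6@1) gives peak 17: h1:17  h2:12  h3:5  h4:2  h5:0  h6:0.
Shift Item 3→4, Item 4→6, Item 6→3.
Schedule Item 1@1, Item 2@1, Item 3@4, Item 4@6, Item 5@1, Item 6@3: h1:7  h2:7  h3:5  h4:5  h5:5  h6:7 — peak 7.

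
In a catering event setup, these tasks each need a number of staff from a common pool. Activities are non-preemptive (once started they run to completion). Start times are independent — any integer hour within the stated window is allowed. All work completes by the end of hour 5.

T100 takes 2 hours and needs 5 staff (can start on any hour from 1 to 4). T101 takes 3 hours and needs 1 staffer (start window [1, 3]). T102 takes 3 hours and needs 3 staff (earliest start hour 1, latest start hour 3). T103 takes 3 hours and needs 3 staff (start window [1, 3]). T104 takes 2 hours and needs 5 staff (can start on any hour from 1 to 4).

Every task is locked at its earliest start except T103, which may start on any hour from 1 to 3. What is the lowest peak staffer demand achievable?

T103@1: h1:17  h2:17  h3:7  h4:0  h5:0 → peak 17
T103@2: h1:14  h2:17  h3:7  h4:3  h5:0 → peak 17
T103@3: h1:14  h2:14  h3:7  h4:3  h5:3 → peak 14
Best is T103@3, peak 14.

14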